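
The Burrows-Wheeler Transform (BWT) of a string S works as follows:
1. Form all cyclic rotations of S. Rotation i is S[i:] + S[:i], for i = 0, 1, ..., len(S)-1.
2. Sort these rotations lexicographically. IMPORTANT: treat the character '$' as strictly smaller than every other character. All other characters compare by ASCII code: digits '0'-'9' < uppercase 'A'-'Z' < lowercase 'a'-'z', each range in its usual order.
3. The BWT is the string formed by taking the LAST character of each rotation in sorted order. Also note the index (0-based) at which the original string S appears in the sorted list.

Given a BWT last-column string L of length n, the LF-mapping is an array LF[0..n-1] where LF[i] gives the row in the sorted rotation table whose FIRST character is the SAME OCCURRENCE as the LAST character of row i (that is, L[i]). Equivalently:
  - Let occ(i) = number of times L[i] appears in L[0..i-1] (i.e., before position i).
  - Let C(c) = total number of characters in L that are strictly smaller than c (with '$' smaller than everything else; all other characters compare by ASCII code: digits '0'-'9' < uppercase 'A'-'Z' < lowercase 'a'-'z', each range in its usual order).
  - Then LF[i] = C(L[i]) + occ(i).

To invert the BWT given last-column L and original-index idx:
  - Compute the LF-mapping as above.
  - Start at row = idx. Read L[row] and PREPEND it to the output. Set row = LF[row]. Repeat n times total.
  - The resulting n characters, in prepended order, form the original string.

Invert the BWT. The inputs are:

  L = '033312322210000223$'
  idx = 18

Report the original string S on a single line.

LF mapping: 1 14 15 16 6 8 17 9 10 11 7 2 3 4 5 12 13 18 0
Walk LF starting at row 18, prepending L[row]:
  step 1: row=18, L[18]='$', prepend. Next row=LF[18]=0
  step 2: row=0, L[0]='0', prepend. Next row=LF[0]=1
  step 3: row=1, L[1]='3', prepend. Next row=LF[1]=14
  step 4: row=14, L[14]='0', prepend. Next row=LF[14]=5
  step 5: row=5, L[5]='2', prepend. Next row=LF[5]=8
  step 6: row=8, L[8]='2', prepend. Next row=LF[8]=10
  step 7: row=10, L[10]='1', prepend. Next row=LF[10]=7
  step 8: row=7, L[7]='2', prepend. Next row=LF[7]=9
  step 9: row=9, L[9]='2', prepend. Next row=LF[9]=11
  step 10: row=11, L[11]='0', prepend. Next row=LF[11]=2
  step 11: row=2, L[2]='3', prepend. Next row=LF[2]=15
  step 12: row=15, L[15]='2', prepend. Next row=LF[15]=12
  step 13: row=12, L[12]='0', prepend. Next row=LF[12]=3
  step 14: row=3, L[3]='3', prepend. Next row=LF[3]=16
  step 15: row=16, L[16]='2', prepend. Next row=LF[16]=13
  step 16: row=13, L[13]='0', prepend. Next row=LF[13]=4
  step 17: row=4, L[4]='1', prepend. Next row=LF[4]=6
  step 18: row=6, L[6]='3', prepend. Next row=LF[6]=17
  step 19: row=17, L[17]='3', prepend. Next row=LF[17]=18
Reversed output: 331023023022122030$

Answer: 331023023022122030$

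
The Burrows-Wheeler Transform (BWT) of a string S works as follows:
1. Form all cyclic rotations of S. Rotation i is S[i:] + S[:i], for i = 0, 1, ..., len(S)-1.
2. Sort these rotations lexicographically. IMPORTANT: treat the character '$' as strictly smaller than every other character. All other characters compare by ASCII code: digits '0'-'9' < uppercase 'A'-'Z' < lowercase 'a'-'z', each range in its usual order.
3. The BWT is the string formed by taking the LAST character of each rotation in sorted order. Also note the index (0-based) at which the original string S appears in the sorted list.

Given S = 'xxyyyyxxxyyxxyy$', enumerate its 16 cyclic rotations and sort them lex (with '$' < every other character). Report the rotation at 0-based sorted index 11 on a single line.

Answer: yy$xxyyyyxxxyyxx

Derivation:
All 16 rotations (rotation i = S[i:]+S[:i]):
  rot[0] = xxyyyyxxxyyxxyy$
  rot[1] = xyyyyxxxyyxxyy$x
  rot[2] = yyyyxxxyyxxyy$xx
  rot[3] = yyyxxxyyxxyy$xxy
  rot[4] = yyxxxyyxxyy$xxyy
  rot[5] = yxxxyyxxyy$xxyyy
  rot[6] = xxxyyxxyy$xxyyyy
  rot[7] = xxyyxxyy$xxyyyyx
  rot[8] = xyyxxyy$xxyyyyxx
  rot[9] = yyxxyy$xxyyyyxxx
  rot[10] = yxxyy$xxyyyyxxxy
  rot[11] = xxyy$xxyyyyxxxyy
  rot[12] = xyy$xxyyyyxxxyyx
  rot[13] = yy$xxyyyyxxxyyxx
  rot[14] = y$xxyyyyxxxyyxxy
  rot[15] = $xxyyyyxxxyyxxyy
Sorted (with $ < everything):
  sorted[0] = $xxyyyyxxxyyxxyy
  sorted[1] = xxxyyxxyy$xxyyyy
  sorted[2] = xxyy$xxyyyyxxxyy
  sorted[3] = xxyyxxyy$xxyyyyx
  sorted[4] = xxyyyyxxxyyxxyy$
  sorted[5] = xyy$xxyyyyxxxyyx
  sorted[6] = xyyxxyy$xxyyyyxx
  sorted[7] = xyyyyxxxyyxxyy$x
  sorted[8] = y$xxyyyyxxxyyxxy
  sorted[9] = yxxxyyxxyy$xxyyy
  sorted[10] = yxxyy$xxyyyyxxxy
  sorted[11] = yy$xxyyyyxxxyyxx
  sorted[12] = yyxxxyyxxyy$xxyy
  sorted[13] = yyxxyy$xxyyyyxxx
  sorted[14] = yyyxxxyyxxyy$xxy
  sorted[15] = yyyyxxxyyxxyy$xx
sorted[11] = yy$xxyyyyxxxyyxx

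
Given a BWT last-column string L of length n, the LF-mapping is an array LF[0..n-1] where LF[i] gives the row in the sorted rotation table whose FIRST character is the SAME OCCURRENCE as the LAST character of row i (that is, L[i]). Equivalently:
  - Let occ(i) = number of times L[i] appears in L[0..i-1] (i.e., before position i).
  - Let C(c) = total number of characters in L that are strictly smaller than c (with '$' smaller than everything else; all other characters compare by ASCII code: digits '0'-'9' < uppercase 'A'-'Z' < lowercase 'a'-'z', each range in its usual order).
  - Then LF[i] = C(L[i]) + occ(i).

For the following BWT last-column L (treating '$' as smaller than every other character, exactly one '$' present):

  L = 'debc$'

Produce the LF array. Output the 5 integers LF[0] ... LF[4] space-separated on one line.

Answer: 3 4 1 2 0

Derivation:
Char counts: '$':1, 'b':1, 'c':1, 'd':1, 'e':1
C (first-col start): C('$')=0, C('b')=1, C('c')=2, C('d')=3, C('e')=4
L[0]='d': occ=0, LF[0]=C('d')+0=3+0=3
L[1]='e': occ=0, LF[1]=C('e')+0=4+0=4
L[2]='b': occ=0, LF[2]=C('b')+0=1+0=1
L[3]='c': occ=0, LF[3]=C('c')+0=2+0=2
L[4]='$': occ=0, LF[4]=C('$')+0=0+0=0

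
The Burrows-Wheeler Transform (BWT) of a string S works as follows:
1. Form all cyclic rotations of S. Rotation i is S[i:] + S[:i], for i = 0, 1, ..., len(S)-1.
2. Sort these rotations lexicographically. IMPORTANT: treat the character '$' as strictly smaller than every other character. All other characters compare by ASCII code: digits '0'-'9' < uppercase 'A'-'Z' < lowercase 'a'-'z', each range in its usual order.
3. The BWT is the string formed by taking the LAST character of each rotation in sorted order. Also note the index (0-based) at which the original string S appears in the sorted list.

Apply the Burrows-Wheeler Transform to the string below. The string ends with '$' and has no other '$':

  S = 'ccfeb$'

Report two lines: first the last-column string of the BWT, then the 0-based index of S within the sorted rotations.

All 6 rotations (rotation i = S[i:]+S[:i]):
  rot[0] = ccfeb$
  rot[1] = cfeb$c
  rot[2] = feb$cc
  rot[3] = eb$ccf
  rot[4] = b$ccfe
  rot[5] = $ccfeb
Sorted (with $ < everything):
  sorted[0] = $ccfeb  (last char: 'b')
  sorted[1] = b$ccfe  (last char: 'e')
  sorted[2] = ccfeb$  (last char: '$')
  sorted[3] = cfeb$c  (last char: 'c')
  sorted[4] = eb$ccf  (last char: 'f')
  sorted[5] = feb$cc  (last char: 'c')
Last column: be$cfc
Original string S is at sorted index 2

Answer: be$cfc
2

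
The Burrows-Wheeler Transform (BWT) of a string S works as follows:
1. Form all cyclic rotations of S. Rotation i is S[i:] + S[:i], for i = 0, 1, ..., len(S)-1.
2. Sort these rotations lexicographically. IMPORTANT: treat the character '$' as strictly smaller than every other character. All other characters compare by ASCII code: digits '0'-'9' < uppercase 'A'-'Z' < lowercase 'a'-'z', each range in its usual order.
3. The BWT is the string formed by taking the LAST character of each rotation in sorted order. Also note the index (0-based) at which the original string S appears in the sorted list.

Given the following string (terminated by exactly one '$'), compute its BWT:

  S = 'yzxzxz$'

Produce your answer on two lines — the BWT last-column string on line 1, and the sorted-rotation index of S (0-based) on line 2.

All 7 rotations (rotation i = S[i:]+S[:i]):
  rot[0] = yzxzxz$
  rot[1] = zxzxz$y
  rot[2] = xzxz$yz
  rot[3] = zxz$yzx
  rot[4] = xz$yzxz
  rot[5] = z$yzxzx
  rot[6] = $yzxzxz
Sorted (with $ < everything):
  sorted[0] = $yzxzxz  (last char: 'z')
  sorted[1] = xz$yzxz  (last char: 'z')
  sorted[2] = xzxz$yz  (last char: 'z')
  sorted[3] = yzxzxz$  (last char: '$')
  sorted[4] = z$yzxzx  (last char: 'x')
  sorted[5] = zxz$yzx  (last char: 'x')
  sorted[6] = zxzxz$y  (last char: 'y')
Last column: zzz$xxy
Original string S is at sorted index 3

Answer: zzz$xxy
3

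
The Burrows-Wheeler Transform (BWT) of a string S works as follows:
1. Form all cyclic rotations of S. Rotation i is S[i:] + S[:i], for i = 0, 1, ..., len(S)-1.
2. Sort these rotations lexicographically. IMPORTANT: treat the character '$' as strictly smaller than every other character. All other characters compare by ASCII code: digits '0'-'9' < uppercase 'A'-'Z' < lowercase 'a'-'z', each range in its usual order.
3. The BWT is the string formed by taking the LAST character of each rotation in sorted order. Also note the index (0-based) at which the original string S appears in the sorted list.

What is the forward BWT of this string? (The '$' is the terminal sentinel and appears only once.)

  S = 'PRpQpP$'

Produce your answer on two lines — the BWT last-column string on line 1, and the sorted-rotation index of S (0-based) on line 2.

Answer: Pp$pPQR
2

Derivation:
All 7 rotations (rotation i = S[i:]+S[:i]):
  rot[0] = PRpQpP$
  rot[1] = RpQpP$P
  rot[2] = pQpP$PR
  rot[3] = QpP$PRp
  rot[4] = pP$PRpQ
  rot[5] = P$PRpQp
  rot[6] = $PRpQpP
Sorted (with $ < everything):
  sorted[0] = $PRpQpP  (last char: 'P')
  sorted[1] = P$PRpQp  (last char: 'p')
  sorted[2] = PRpQpP$  (last char: '$')
  sorted[3] = QpP$PRp  (last char: 'p')
  sorted[4] = RpQpP$P  (last char: 'P')
  sorted[5] = pP$PRpQ  (last char: 'Q')
  sorted[6] = pQpP$PR  (last char: 'R')
Last column: Pp$pPQR
Original string S is at sorted index 2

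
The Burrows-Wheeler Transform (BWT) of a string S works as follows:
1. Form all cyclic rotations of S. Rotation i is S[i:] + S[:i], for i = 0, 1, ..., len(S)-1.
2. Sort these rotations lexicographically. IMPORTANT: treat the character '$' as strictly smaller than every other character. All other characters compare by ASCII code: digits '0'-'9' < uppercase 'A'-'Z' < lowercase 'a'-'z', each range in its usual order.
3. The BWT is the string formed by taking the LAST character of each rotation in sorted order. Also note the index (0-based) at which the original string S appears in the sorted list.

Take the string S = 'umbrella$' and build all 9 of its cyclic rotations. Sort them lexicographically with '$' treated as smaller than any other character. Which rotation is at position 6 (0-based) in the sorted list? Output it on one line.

All 9 rotations (rotation i = S[i:]+S[:i]):
  rot[0] = umbrella$
  rot[1] = mbrella$u
  rot[2] = brella$um
  rot[3] = rella$umb
  rot[4] = ella$umbr
  rot[5] = lla$umbre
  rot[6] = la$umbrel
  rot[7] = a$umbrell
  rot[8] = $umbrella
Sorted (with $ < everything):
  sorted[0] = $umbrella
  sorted[1] = a$umbrell
  sorted[2] = brella$um
  sorted[3] = ella$umbr
  sorted[4] = la$umbrel
  sorted[5] = lla$umbre
  sorted[6] = mbrella$u
  sorted[7] = rella$umb
  sorted[8] = umbrella$
sorted[6] = mbrella$u

Answer: mbrella$u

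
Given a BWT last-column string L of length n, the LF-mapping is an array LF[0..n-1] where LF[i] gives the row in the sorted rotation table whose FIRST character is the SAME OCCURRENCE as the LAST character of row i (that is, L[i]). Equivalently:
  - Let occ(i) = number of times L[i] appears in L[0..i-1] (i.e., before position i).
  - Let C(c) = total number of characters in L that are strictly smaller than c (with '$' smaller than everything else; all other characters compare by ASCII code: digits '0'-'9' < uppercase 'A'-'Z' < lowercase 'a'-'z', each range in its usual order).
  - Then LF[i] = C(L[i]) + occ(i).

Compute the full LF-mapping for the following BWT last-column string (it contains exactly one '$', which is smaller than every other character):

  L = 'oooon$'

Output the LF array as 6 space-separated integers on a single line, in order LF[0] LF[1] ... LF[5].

Answer: 2 3 4 5 1 0

Derivation:
Char counts: '$':1, 'n':1, 'o':4
C (first-col start): C('$')=0, C('n')=1, C('o')=2
L[0]='o': occ=0, LF[0]=C('o')+0=2+0=2
L[1]='o': occ=1, LF[1]=C('o')+1=2+1=3
L[2]='o': occ=2, LF[2]=C('o')+2=2+2=4
L[3]='o': occ=3, LF[3]=C('o')+3=2+3=5
L[4]='n': occ=0, LF[4]=C('n')+0=1+0=1
L[5]='$': occ=0, LF[5]=C('$')+0=0+0=0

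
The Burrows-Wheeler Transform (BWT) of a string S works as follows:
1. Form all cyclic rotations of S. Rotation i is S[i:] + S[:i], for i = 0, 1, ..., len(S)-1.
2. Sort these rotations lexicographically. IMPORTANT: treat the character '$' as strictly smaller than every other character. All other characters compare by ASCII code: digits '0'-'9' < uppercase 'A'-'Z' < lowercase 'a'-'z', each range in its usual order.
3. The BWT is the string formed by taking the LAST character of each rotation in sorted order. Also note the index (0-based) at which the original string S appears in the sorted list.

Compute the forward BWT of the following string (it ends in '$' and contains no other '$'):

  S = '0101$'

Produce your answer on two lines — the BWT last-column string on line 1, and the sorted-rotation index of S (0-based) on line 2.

Answer: 11$00
2

Derivation:
All 5 rotations (rotation i = S[i:]+S[:i]):
  rot[0] = 0101$
  rot[1] = 101$0
  rot[2] = 01$01
  rot[3] = 1$010
  rot[4] = $0101
Sorted (with $ < everything):
  sorted[0] = $0101  (last char: '1')
  sorted[1] = 01$01  (last char: '1')
  sorted[2] = 0101$  (last char: '$')
  sorted[3] = 1$010  (last char: '0')
  sorted[4] = 101$0  (last char: '0')
Last column: 11$00
Original string S is at sorted index 2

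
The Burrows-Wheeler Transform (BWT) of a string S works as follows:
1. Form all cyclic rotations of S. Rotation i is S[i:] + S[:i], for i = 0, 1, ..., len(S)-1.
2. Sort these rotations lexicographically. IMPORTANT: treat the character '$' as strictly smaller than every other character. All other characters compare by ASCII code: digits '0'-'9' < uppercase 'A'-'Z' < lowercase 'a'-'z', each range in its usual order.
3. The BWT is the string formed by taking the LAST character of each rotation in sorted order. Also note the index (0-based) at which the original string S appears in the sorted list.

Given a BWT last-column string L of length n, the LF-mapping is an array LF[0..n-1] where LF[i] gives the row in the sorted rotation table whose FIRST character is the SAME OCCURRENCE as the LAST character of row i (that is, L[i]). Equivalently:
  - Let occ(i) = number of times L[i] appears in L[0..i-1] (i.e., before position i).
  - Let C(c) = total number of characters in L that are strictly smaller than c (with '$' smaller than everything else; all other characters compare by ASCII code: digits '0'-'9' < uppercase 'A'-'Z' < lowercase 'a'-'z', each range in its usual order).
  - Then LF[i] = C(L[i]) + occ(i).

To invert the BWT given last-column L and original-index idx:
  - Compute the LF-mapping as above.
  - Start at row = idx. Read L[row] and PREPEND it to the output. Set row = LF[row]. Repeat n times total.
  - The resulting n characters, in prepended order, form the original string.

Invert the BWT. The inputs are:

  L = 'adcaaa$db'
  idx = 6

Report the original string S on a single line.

Answer: caaabdda$

Derivation:
LF mapping: 1 7 6 2 3 4 0 8 5
Walk LF starting at row 6, prepending L[row]:
  step 1: row=6, L[6]='$', prepend. Next row=LF[6]=0
  step 2: row=0, L[0]='a', prepend. Next row=LF[0]=1
  step 3: row=1, L[1]='d', prepend. Next row=LF[1]=7
  step 4: row=7, L[7]='d', prepend. Next row=LF[7]=8
  step 5: row=8, L[8]='b', prepend. Next row=LF[8]=5
  step 6: row=5, L[5]='a', prepend. Next row=LF[5]=4
  step 7: row=4, L[4]='a', prepend. Next row=LF[4]=3
  step 8: row=3, L[3]='a', prepend. Next row=LF[3]=2
  step 9: row=2, L[2]='c', prepend. Next row=LF[2]=6
Reversed output: caaabdda$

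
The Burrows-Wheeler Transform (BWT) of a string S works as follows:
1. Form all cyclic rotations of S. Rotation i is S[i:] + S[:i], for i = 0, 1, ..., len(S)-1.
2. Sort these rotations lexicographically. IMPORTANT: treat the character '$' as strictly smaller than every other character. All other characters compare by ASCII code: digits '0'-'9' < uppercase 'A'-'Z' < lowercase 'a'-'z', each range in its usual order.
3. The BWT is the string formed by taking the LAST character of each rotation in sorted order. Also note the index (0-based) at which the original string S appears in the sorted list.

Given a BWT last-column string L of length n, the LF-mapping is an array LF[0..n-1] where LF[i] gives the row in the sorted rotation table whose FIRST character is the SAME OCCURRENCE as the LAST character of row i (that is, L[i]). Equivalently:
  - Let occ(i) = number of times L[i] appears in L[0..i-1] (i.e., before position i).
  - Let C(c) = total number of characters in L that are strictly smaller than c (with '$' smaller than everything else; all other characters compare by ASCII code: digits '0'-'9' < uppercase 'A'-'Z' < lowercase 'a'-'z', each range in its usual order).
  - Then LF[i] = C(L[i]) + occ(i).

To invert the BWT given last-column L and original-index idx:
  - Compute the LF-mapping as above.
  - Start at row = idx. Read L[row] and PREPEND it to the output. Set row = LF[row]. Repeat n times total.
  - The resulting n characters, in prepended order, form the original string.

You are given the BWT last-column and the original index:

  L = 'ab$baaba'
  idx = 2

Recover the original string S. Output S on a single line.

LF mapping: 1 5 0 6 2 3 7 4
Walk LF starting at row 2, prepending L[row]:
  step 1: row=2, L[2]='$', prepend. Next row=LF[2]=0
  step 2: row=0, L[0]='a', prepend. Next row=LF[0]=1
  step 3: row=1, L[1]='b', prepend. Next row=LF[1]=5
  step 4: row=5, L[5]='a', prepend. Next row=LF[5]=3
  step 5: row=3, L[3]='b', prepend. Next row=LF[3]=6
  step 6: row=6, L[6]='b', prepend. Next row=LF[6]=7
  step 7: row=7, L[7]='a', prepend. Next row=LF[7]=4
  step 8: row=4, L[4]='a', prepend. Next row=LF[4]=2
Reversed output: aabbaba$

Answer: aabbaba$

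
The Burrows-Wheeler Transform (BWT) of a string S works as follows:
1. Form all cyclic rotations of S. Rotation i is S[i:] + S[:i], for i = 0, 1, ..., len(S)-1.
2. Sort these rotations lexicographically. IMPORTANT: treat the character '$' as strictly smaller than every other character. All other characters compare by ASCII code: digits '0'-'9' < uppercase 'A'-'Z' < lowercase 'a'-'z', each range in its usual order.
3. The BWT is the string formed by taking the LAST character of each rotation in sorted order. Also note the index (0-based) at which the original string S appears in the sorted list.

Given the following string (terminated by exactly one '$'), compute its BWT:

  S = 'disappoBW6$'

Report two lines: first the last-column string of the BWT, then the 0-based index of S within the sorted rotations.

Answer: 6WoBs$dppai
5

Derivation:
All 11 rotations (rotation i = S[i:]+S[:i]):
  rot[0] = disappoBW6$
  rot[1] = isappoBW6$d
  rot[2] = sappoBW6$di
  rot[3] = appoBW6$dis
  rot[4] = ppoBW6$disa
  rot[5] = poBW6$disap
  rot[6] = oBW6$disapp
  rot[7] = BW6$disappo
  rot[8] = W6$disappoB
  rot[9] = 6$disappoBW
  rot[10] = $disappoBW6
Sorted (with $ < everything):
  sorted[0] = $disappoBW6  (last char: '6')
  sorted[1] = 6$disappoBW  (last char: 'W')
  sorted[2] = BW6$disappo  (last char: 'o')
  sorted[3] = W6$disappoB  (last char: 'B')
  sorted[4] = appoBW6$dis  (last char: 's')
  sorted[5] = disappoBW6$  (last char: '$')
  sorted[6] = isappoBW6$d  (last char: 'd')
  sorted[7] = oBW6$disapp  (last char: 'p')
  sorted[8] = poBW6$disap  (last char: 'p')
  sorted[9] = ppoBW6$disa  (last char: 'a')
  sorted[10] = sappoBW6$di  (last char: 'i')
Last column: 6WoBs$dppai
Original string S is at sorted index 5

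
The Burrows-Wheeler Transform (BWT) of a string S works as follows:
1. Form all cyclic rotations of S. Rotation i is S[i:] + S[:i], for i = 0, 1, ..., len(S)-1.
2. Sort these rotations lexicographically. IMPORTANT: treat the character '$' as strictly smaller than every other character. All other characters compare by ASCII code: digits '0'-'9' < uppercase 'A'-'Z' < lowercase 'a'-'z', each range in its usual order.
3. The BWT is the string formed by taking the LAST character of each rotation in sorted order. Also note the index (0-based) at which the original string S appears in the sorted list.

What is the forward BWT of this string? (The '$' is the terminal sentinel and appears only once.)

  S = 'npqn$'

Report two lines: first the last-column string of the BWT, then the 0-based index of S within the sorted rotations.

All 5 rotations (rotation i = S[i:]+S[:i]):
  rot[0] = npqn$
  rot[1] = pqn$n
  rot[2] = qn$np
  rot[3] = n$npq
  rot[4] = $npqn
Sorted (with $ < everything):
  sorted[0] = $npqn  (last char: 'n')
  sorted[1] = n$npq  (last char: 'q')
  sorted[2] = npqn$  (last char: '$')
  sorted[3] = pqn$n  (last char: 'n')
  sorted[4] = qn$np  (last char: 'p')
Last column: nq$np
Original string S is at sorted index 2

Answer: nq$np
2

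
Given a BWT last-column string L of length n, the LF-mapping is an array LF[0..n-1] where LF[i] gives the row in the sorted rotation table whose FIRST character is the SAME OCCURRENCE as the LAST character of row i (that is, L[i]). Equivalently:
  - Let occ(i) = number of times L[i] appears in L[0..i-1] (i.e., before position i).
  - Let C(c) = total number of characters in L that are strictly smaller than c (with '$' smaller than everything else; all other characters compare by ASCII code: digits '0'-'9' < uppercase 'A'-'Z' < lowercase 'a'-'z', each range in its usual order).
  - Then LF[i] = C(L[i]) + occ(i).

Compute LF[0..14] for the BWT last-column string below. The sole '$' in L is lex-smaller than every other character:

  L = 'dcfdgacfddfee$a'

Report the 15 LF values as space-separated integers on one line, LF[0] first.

Char counts: '$':1, 'a':2, 'c':2, 'd':4, 'e':2, 'f':3, 'g':1
C (first-col start): C('$')=0, C('a')=1, C('c')=3, C('d')=5, C('e')=9, C('f')=11, C('g')=14
L[0]='d': occ=0, LF[0]=C('d')+0=5+0=5
L[1]='c': occ=0, LF[1]=C('c')+0=3+0=3
L[2]='f': occ=0, LF[2]=C('f')+0=11+0=11
L[3]='d': occ=1, LF[3]=C('d')+1=5+1=6
L[4]='g': occ=0, LF[4]=C('g')+0=14+0=14
L[5]='a': occ=0, LF[5]=C('a')+0=1+0=1
L[6]='c': occ=1, LF[6]=C('c')+1=3+1=4
L[7]='f': occ=1, LF[7]=C('f')+1=11+1=12
L[8]='d': occ=2, LF[8]=C('d')+2=5+2=7
L[9]='d': occ=3, LF[9]=C('d')+3=5+3=8
L[10]='f': occ=2, LF[10]=C('f')+2=11+2=13
L[11]='e': occ=0, LF[11]=C('e')+0=9+0=9
L[12]='e': occ=1, LF[12]=C('e')+1=9+1=10
L[13]='$': occ=0, LF[13]=C('$')+0=0+0=0
L[14]='a': occ=1, LF[14]=C('a')+1=1+1=2

Answer: 5 3 11 6 14 1 4 12 7 8 13 9 10 0 2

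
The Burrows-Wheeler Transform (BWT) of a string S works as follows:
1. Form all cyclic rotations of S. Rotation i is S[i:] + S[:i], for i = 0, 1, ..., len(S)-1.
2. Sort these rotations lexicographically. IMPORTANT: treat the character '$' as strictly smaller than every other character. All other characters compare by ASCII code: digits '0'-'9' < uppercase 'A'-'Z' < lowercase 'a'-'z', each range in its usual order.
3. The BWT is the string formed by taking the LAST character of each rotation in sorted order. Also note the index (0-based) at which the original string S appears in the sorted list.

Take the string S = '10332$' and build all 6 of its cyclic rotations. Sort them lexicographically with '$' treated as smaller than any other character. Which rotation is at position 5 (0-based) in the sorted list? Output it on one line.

All 6 rotations (rotation i = S[i:]+S[:i]):
  rot[0] = 10332$
  rot[1] = 0332$1
  rot[2] = 332$10
  rot[3] = 32$103
  rot[4] = 2$1033
  rot[5] = $10332
Sorted (with $ < everything):
  sorted[0] = $10332
  sorted[1] = 0332$1
  sorted[2] = 10332$
  sorted[3] = 2$1033
  sorted[4] = 32$103
  sorted[5] = 332$10
sorted[5] = 332$10

Answer: 332$10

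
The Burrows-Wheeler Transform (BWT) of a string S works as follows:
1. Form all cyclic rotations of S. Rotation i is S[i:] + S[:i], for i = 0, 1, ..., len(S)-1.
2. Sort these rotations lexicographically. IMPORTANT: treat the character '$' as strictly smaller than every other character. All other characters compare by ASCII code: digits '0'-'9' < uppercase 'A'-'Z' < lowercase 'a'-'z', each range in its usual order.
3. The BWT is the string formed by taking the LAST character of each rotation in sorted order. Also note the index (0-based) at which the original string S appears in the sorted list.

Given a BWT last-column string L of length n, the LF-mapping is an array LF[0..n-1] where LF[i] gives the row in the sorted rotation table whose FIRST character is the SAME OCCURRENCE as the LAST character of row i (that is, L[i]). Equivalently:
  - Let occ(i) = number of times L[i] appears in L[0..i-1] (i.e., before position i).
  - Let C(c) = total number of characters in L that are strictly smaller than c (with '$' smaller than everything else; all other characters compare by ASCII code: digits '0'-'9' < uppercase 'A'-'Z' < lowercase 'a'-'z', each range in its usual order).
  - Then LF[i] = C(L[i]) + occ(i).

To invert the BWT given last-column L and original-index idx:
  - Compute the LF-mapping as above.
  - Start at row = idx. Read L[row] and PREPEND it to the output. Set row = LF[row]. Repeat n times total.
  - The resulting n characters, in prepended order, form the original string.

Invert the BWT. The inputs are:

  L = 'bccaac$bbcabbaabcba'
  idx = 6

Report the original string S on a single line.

LF mapping: 7 14 15 1 2 16 0 8 9 17 3 10 11 4 5 12 18 13 6
Walk LF starting at row 6, prepending L[row]:
  step 1: row=6, L[6]='$', prepend. Next row=LF[6]=0
  step 2: row=0, L[0]='b', prepend. Next row=LF[0]=7
  step 3: row=7, L[7]='b', prepend. Next row=LF[7]=8
  step 4: row=8, L[8]='b', prepend. Next row=LF[8]=9
  step 5: row=9, L[9]='c', prepend. Next row=LF[9]=17
  step 6: row=17, L[17]='b', prepend. Next row=LF[17]=13
  step 7: row=13, L[13]='a', prepend. Next row=LF[13]=4
  step 8: row=4, L[4]='a', prepend. Next row=LF[4]=2
  step 9: row=2, L[2]='c', prepend. Next row=LF[2]=15
  step 10: row=15, L[15]='b', prepend. Next row=LF[15]=12
  step 11: row=12, L[12]='b', prepend. Next row=LF[12]=11
  step 12: row=11, L[11]='b', prepend. Next row=LF[11]=10
  step 13: row=10, L[10]='a', prepend. Next row=LF[10]=3
  step 14: row=3, L[3]='a', prepend. Next row=LF[3]=1
  step 15: row=1, L[1]='c', prepend. Next row=LF[1]=14
  step 16: row=14, L[14]='a', prepend. Next row=LF[14]=5
  step 17: row=5, L[5]='c', prepend. Next row=LF[5]=16
  step 18: row=16, L[16]='c', prepend. Next row=LF[16]=18
  step 19: row=18, L[18]='a', prepend. Next row=LF[18]=6
Reversed output: accacaabbbcaabcbbb$

Answer: accacaabbbcaabcbbb$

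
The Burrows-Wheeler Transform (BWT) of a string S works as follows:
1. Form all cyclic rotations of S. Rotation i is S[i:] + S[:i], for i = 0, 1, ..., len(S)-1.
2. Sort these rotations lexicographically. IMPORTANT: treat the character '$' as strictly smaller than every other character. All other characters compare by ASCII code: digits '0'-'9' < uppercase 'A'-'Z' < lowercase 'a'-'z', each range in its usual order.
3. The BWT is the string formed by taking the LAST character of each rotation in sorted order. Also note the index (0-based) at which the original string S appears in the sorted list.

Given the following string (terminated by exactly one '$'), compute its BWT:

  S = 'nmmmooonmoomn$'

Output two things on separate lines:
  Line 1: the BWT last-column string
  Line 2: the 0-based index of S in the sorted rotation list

Answer: nnmonmm$ooomom
7

Derivation:
All 14 rotations (rotation i = S[i:]+S[:i]):
  rot[0] = nmmmooonmoomn$
  rot[1] = mmmooonmoomn$n
  rot[2] = mmooonmoomn$nm
  rot[3] = mooonmoomn$nmm
  rot[4] = ooonmoomn$nmmm
  rot[5] = oonmoomn$nmmmo
  rot[6] = onmoomn$nmmmoo
  rot[7] = nmoomn$nmmmooo
  rot[8] = moomn$nmmmooon
  rot[9] = oomn$nmmmooonm
  rot[10] = omn$nmmmooonmo
  rot[11] = mn$nmmmooonmoo
  rot[12] = n$nmmmooonmoom
  rot[13] = $nmmmooonmoomn
Sorted (with $ < everything):
  sorted[0] = $nmmmooonmoomn  (last char: 'n')
  sorted[1] = mmmooonmoomn$n  (last char: 'n')
  sorted[2] = mmooonmoomn$nm  (last char: 'm')
  sorted[3] = mn$nmmmooonmoo  (last char: 'o')
  sorted[4] = moomn$nmmmooon  (last char: 'n')
  sorted[5] = mooonmoomn$nmm  (last char: 'm')
  sorted[6] = n$nmmmooonmoom  (last char: 'm')
  sorted[7] = nmmmooonmoomn$  (last char: '$')
  sorted[8] = nmoomn$nmmmooo  (last char: 'o')
  sorted[9] = omn$nmmmooonmo  (last char: 'o')
  sorted[10] = onmoomn$nmmmoo  (last char: 'o')
  sorted[11] = oomn$nmmmooonm  (last char: 'm')
  sorted[12] = oonmoomn$nmmmo  (last char: 'o')
  sorted[13] = ooonmoomn$nmmm  (last char: 'm')
Last column: nnmonmm$ooomom
Original string S is at sorted index 7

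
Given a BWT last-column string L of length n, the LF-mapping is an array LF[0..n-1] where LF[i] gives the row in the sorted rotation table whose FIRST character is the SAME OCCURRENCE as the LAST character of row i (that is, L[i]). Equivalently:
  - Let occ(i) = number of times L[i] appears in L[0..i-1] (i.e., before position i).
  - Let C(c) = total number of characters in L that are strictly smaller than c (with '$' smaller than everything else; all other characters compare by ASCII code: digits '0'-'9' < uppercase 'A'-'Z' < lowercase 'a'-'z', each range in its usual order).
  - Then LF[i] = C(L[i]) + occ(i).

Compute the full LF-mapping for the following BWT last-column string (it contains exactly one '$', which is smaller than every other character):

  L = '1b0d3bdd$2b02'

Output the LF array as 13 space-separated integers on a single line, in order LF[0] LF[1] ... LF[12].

Char counts: '$':1, '0':2, '1':1, '2':2, '3':1, 'b':3, 'd':3
C (first-col start): C('$')=0, C('0')=1, C('1')=3, C('2')=4, C('3')=6, C('b')=7, C('d')=10
L[0]='1': occ=0, LF[0]=C('1')+0=3+0=3
L[1]='b': occ=0, LF[1]=C('b')+0=7+0=7
L[2]='0': occ=0, LF[2]=C('0')+0=1+0=1
L[3]='d': occ=0, LF[3]=C('d')+0=10+0=10
L[4]='3': occ=0, LF[4]=C('3')+0=6+0=6
L[5]='b': occ=1, LF[5]=C('b')+1=7+1=8
L[6]='d': occ=1, LF[6]=C('d')+1=10+1=11
L[7]='d': occ=2, LF[7]=C('d')+2=10+2=12
L[8]='$': occ=0, LF[8]=C('$')+0=0+0=0
L[9]='2': occ=0, LF[9]=C('2')+0=4+0=4
L[10]='b': occ=2, LF[10]=C('b')+2=7+2=9
L[11]='0': occ=1, LF[11]=C('0')+1=1+1=2
L[12]='2': occ=1, LF[12]=C('2')+1=4+1=5

Answer: 3 7 1 10 6 8 11 12 0 4 9 2 5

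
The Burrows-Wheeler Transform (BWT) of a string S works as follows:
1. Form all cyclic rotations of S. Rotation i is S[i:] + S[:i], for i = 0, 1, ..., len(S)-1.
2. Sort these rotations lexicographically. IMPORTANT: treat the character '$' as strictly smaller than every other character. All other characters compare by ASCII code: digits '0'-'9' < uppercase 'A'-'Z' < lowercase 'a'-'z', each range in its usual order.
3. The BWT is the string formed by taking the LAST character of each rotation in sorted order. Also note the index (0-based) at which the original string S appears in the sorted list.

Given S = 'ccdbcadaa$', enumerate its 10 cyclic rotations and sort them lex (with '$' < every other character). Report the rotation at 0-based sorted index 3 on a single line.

Answer: adaa$ccdbc

Derivation:
All 10 rotations (rotation i = S[i:]+S[:i]):
  rot[0] = ccdbcadaa$
  rot[1] = cdbcadaa$c
  rot[2] = dbcadaa$cc
  rot[3] = bcadaa$ccd
  rot[4] = cadaa$ccdb
  rot[5] = adaa$ccdbc
  rot[6] = daa$ccdbca
  rot[7] = aa$ccdbcad
  rot[8] = a$ccdbcada
  rot[9] = $ccdbcadaa
Sorted (with $ < everything):
  sorted[0] = $ccdbcadaa
  sorted[1] = a$ccdbcada
  sorted[2] = aa$ccdbcad
  sorted[3] = adaa$ccdbc
  sorted[4] = bcadaa$ccd
  sorted[5] = cadaa$ccdb
  sorted[6] = ccdbcadaa$
  sorted[7] = cdbcadaa$c
  sorted[8] = daa$ccdbca
  sorted[9] = dbcadaa$cc
sorted[3] = adaa$ccdbc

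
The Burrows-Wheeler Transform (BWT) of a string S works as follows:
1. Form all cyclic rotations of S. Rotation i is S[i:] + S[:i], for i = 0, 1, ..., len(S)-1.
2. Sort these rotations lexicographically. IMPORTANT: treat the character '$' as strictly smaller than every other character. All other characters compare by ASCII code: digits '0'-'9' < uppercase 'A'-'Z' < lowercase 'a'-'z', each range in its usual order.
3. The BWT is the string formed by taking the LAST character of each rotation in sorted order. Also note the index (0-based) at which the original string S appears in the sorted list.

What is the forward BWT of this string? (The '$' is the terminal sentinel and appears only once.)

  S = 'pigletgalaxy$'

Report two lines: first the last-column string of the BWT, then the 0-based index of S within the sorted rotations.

Answer: yglltipag$eax
9

Derivation:
All 13 rotations (rotation i = S[i:]+S[:i]):
  rot[0] = pigletgalaxy$
  rot[1] = igletgalaxy$p
  rot[2] = gletgalaxy$pi
  rot[3] = letgalaxy$pig
  rot[4] = etgalaxy$pigl
  rot[5] = tgalaxy$pigle
  rot[6] = galaxy$piglet
  rot[7] = alaxy$pigletg
  rot[8] = laxy$pigletga
  rot[9] = axy$pigletgal
  rot[10] = xy$pigletgala
  rot[11] = y$pigletgalax
  rot[12] = $pigletgalaxy
Sorted (with $ < everything):
  sorted[0] = $pigletgalaxy  (last char: 'y')
  sorted[1] = alaxy$pigletg  (last char: 'g')
  sorted[2] = axy$pigletgal  (last char: 'l')
  sorted[3] = etgalaxy$pigl  (last char: 'l')
  sorted[4] = galaxy$piglet  (last char: 't')
  sorted[5] = gletgalaxy$pi  (last char: 'i')
  sorted[6] = igletgalaxy$p  (last char: 'p')
  sorted[7] = laxy$pigletga  (last char: 'a')
  sorted[8] = letgalaxy$pig  (last char: 'g')
  sorted[9] = pigletgalaxy$  (last char: '$')
  sorted[10] = tgalaxy$pigle  (last char: 'e')
  sorted[11] = xy$pigletgala  (last char: 'a')
  sorted[12] = y$pigletgalax  (last char: 'x')
Last column: yglltipag$eax
Original string S is at sorted index 9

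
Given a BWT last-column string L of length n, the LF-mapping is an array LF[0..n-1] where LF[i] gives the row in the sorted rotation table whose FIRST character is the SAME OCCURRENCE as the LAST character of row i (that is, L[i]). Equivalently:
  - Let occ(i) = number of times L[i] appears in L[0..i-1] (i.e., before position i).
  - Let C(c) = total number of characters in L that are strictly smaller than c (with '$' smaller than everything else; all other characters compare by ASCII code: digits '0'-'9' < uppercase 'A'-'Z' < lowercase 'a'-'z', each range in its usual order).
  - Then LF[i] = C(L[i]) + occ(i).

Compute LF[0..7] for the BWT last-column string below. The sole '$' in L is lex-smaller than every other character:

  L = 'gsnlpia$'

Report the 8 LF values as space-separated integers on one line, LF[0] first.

Answer: 2 7 5 4 6 3 1 0

Derivation:
Char counts: '$':1, 'a':1, 'g':1, 'i':1, 'l':1, 'n':1, 'p':1, 's':1
C (first-col start): C('$')=0, C('a')=1, C('g')=2, C('i')=3, C('l')=4, C('n')=5, C('p')=6, C('s')=7
L[0]='g': occ=0, LF[0]=C('g')+0=2+0=2
L[1]='s': occ=0, LF[1]=C('s')+0=7+0=7
L[2]='n': occ=0, LF[2]=C('n')+0=5+0=5
L[3]='l': occ=0, LF[3]=C('l')+0=4+0=4
L[4]='p': occ=0, LF[4]=C('p')+0=6+0=6
L[5]='i': occ=0, LF[5]=C('i')+0=3+0=3
L[6]='a': occ=0, LF[6]=C('a')+0=1+0=1
L[7]='$': occ=0, LF[7]=C('$')+0=0+0=0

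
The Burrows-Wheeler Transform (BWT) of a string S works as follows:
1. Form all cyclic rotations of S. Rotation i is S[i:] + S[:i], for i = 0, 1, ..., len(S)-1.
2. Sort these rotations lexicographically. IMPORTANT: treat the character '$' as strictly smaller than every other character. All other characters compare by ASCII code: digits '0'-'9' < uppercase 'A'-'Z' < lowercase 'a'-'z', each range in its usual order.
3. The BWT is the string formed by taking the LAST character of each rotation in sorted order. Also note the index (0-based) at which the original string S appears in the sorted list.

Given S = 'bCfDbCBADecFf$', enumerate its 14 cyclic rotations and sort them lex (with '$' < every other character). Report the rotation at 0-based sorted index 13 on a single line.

Answer: fDbCBADecFf$bC

Derivation:
All 14 rotations (rotation i = S[i:]+S[:i]):
  rot[0] = bCfDbCBADecFf$
  rot[1] = CfDbCBADecFf$b
  rot[2] = fDbCBADecFf$bC
  rot[3] = DbCBADecFf$bCf
  rot[4] = bCBADecFf$bCfD
  rot[5] = CBADecFf$bCfDb
  rot[6] = BADecFf$bCfDbC
  rot[7] = ADecFf$bCfDbCB
  rot[8] = DecFf$bCfDbCBA
  rot[9] = ecFf$bCfDbCBAD
  rot[10] = cFf$bCfDbCBADe
  rot[11] = Ff$bCfDbCBADec
  rot[12] = f$bCfDbCBADecF
  rot[13] = $bCfDbCBADecFf
Sorted (with $ < everything):
  sorted[0] = $bCfDbCBADecFf
  sorted[1] = ADecFf$bCfDbCB
  sorted[2] = BADecFf$bCfDbC
  sorted[3] = CBADecFf$bCfDb
  sorted[4] = CfDbCBADecFf$b
  sorted[5] = DbCBADecFf$bCf
  sorted[6] = DecFf$bCfDbCBA
  sorted[7] = Ff$bCfDbCBADec
  sorted[8] = bCBADecFf$bCfD
  sorted[9] = bCfDbCBADecFf$
  sorted[10] = cFf$bCfDbCBADe
  sorted[11] = ecFf$bCfDbCBAD
  sorted[12] = f$bCfDbCBADecF
  sorted[13] = fDbCBADecFf$bC
sorted[13] = fDbCBADecFf$bC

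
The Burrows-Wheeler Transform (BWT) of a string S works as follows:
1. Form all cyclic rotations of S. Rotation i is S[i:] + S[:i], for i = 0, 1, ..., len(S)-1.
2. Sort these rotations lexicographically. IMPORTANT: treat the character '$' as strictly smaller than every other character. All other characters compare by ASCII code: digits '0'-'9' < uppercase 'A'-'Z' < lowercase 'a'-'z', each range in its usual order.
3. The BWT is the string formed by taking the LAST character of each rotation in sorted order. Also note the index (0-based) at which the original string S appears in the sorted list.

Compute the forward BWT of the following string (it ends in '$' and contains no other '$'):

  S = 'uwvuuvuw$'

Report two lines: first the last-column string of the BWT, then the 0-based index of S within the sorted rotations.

All 9 rotations (rotation i = S[i:]+S[:i]):
  rot[0] = uwvuuvuw$
  rot[1] = wvuuvuw$u
  rot[2] = vuuvuw$uw
  rot[3] = uuvuw$uwv
  rot[4] = uvuw$uwvu
  rot[5] = vuw$uwvuu
  rot[6] = uw$uwvuuv
  rot[7] = w$uwvuuvu
  rot[8] = $uwvuuvuw
Sorted (with $ < everything):
  sorted[0] = $uwvuuvuw  (last char: 'w')
  sorted[1] = uuvuw$uwv  (last char: 'v')
  sorted[2] = uvuw$uwvu  (last char: 'u')
  sorted[3] = uw$uwvuuv  (last char: 'v')
  sorted[4] = uwvuuvuw$  (last char: '$')
  sorted[5] = vuuvuw$uw  (last char: 'w')
  sorted[6] = vuw$uwvuu  (last char: 'u')
  sorted[7] = w$uwvuuvu  (last char: 'u')
  sorted[8] = wvuuvuw$u  (last char: 'u')
Last column: wvuv$wuuu
Original string S is at sorted index 4

Answer: wvuv$wuuu
4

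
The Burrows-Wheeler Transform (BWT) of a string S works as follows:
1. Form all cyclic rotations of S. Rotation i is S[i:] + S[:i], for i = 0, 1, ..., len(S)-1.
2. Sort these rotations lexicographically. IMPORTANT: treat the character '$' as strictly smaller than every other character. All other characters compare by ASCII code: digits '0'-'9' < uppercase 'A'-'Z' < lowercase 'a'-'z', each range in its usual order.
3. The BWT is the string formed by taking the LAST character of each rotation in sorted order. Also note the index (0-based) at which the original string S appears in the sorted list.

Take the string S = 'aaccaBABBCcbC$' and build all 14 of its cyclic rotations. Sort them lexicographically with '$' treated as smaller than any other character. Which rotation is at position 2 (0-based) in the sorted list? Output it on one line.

Answer: BABBCcbC$aacca

Derivation:
All 14 rotations (rotation i = S[i:]+S[:i]):
  rot[0] = aaccaBABBCcbC$
  rot[1] = accaBABBCcbC$a
  rot[2] = ccaBABBCcbC$aa
  rot[3] = caBABBCcbC$aac
  rot[4] = aBABBCcbC$aacc
  rot[5] = BABBCcbC$aacca
  rot[6] = ABBCcbC$aaccaB
  rot[7] = BBCcbC$aaccaBA
  rot[8] = BCcbC$aaccaBAB
  rot[9] = CcbC$aaccaBABB
  rot[10] = cbC$aaccaBABBC
  rot[11] = bC$aaccaBABBCc
  rot[12] = C$aaccaBABBCcb
  rot[13] = $aaccaBABBCcbC
Sorted (with $ < everything):
  sorted[0] = $aaccaBABBCcbC
  sorted[1] = ABBCcbC$aaccaB
  sorted[2] = BABBCcbC$aacca
  sorted[3] = BBCcbC$aaccaBA
  sorted[4] = BCcbC$aaccaBAB
  sorted[5] = C$aaccaBABBCcb
  sorted[6] = CcbC$aaccaBABB
  sorted[7] = aBABBCcbC$aacc
  sorted[8] = aaccaBABBCcbC$
  sorted[9] = accaBABBCcbC$a
  sorted[10] = bC$aaccaBABBCc
  sorted[11] = caBABBCcbC$aac
  sorted[12] = cbC$aaccaBABBC
  sorted[13] = ccaBABBCcbC$aa
sorted[2] = BABBCcbC$aacca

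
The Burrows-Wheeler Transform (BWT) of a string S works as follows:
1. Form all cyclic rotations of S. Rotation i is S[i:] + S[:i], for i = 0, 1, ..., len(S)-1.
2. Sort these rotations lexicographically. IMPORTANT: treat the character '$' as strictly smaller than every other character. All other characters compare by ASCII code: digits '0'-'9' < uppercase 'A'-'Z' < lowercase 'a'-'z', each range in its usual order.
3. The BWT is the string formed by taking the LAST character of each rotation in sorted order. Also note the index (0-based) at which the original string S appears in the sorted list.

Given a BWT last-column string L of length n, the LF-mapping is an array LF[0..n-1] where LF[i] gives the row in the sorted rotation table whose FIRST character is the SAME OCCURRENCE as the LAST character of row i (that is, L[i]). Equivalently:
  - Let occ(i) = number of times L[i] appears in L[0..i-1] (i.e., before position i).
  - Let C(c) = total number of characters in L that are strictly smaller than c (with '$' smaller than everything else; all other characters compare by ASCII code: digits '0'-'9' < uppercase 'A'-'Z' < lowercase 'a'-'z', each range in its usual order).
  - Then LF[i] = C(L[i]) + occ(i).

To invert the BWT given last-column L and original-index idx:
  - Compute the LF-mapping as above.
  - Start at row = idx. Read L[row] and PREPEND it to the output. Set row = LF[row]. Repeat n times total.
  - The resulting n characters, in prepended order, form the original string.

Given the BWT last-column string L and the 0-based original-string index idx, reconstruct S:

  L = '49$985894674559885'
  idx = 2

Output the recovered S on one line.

Answer: 46785589485895994$

Derivation:
LF mapping: 1 14 0 15 10 4 11 16 2 8 9 3 5 6 17 12 13 7
Walk LF starting at row 2, prepending L[row]:
  step 1: row=2, L[2]='$', prepend. Next row=LF[2]=0
  step 2: row=0, L[0]='4', prepend. Next row=LF[0]=1
  step 3: row=1, L[1]='9', prepend. Next row=LF[1]=14
  step 4: row=14, L[14]='9', prepend. Next row=LF[14]=17
  step 5: row=17, L[17]='5', prepend. Next row=LF[17]=7
  step 6: row=7, L[7]='9', prepend. Next row=LF[7]=16
  step 7: row=16, L[16]='8', prepend. Next row=LF[16]=13
  step 8: row=13, L[13]='5', prepend. Next row=LF[13]=6
  step 9: row=6, L[6]='8', prepend. Next row=LF[6]=11
  step 10: row=11, L[11]='4', prepend. Next row=LF[11]=3
  step 11: row=3, L[3]='9', prepend. Next row=LF[3]=15
  step 12: row=15, L[15]='8', prepend. Next row=LF[15]=12
  step 13: row=12, L[12]='5', prepend. Next row=LF[12]=5
  step 14: row=5, L[5]='5', prepend. Next row=LF[5]=4
  step 15: row=4, L[4]='8', prepend. Next row=LF[4]=10
  step 16: row=10, L[10]='7', prepend. Next row=LF[10]=9
  step 17: row=9, L[9]='6', prepend. Next row=LF[9]=8
  step 18: row=8, L[8]='4', prepend. Next row=LF[8]=2
Reversed output: 46785589485895994$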